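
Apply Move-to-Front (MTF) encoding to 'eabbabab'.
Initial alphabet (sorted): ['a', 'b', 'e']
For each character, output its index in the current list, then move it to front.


MTF encoding:
'e': index 2 in ['a', 'b', 'e'] -> ['e', 'a', 'b']
'a': index 1 in ['e', 'a', 'b'] -> ['a', 'e', 'b']
'b': index 2 in ['a', 'e', 'b'] -> ['b', 'a', 'e']
'b': index 0 in ['b', 'a', 'e'] -> ['b', 'a', 'e']
'a': index 1 in ['b', 'a', 'e'] -> ['a', 'b', 'e']
'b': index 1 in ['a', 'b', 'e'] -> ['b', 'a', 'e']
'a': index 1 in ['b', 'a', 'e'] -> ['a', 'b', 'e']
'b': index 1 in ['a', 'b', 'e'] -> ['b', 'a', 'e']


Output: [2, 1, 2, 0, 1, 1, 1, 1]


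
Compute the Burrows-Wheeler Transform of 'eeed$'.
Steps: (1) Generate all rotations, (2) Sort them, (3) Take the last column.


Rotations (sorted):
  0: $eeed -> last char: d
  1: d$eee -> last char: e
  2: ed$ee -> last char: e
  3: eed$e -> last char: e
  4: eeed$ -> last char: $


BWT = deee$


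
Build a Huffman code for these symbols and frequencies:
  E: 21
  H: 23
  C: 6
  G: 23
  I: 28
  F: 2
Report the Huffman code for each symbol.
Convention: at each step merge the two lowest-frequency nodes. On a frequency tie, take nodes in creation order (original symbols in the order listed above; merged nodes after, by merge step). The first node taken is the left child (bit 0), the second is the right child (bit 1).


Huffman tree construction:
Step 1: Merge F(2) + C(6) = 8
Step 2: Merge (F+C)(8) + E(21) = 29
Step 3: Merge H(23) + G(23) = 46
Step 4: Merge I(28) + ((F+C)+E)(29) = 57
Step 5: Merge (H+G)(46) + (I+((F+C)+E))(57) = 103
Read each symbol's code off the tree from the root (left child = 0, right child = 1).

Codes:
  E: 111 (length 3)
  H: 00 (length 2)
  C: 1101 (length 4)
  G: 01 (length 2)
  I: 10 (length 2)
  F: 1100 (length 4)
Average code length: 243/103 = 2.3592 bits/symbol


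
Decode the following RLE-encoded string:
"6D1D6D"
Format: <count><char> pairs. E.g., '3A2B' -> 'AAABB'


Expanding each <count><char> pair:
  6D -> 'DDDDDD'
  1D -> 'D'
  6D -> 'DDDDDD'

Decoded = DDDDDDDDDDDDD


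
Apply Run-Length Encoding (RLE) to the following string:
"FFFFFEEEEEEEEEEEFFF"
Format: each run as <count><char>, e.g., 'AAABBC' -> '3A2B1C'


Scanning runs left to right:
  i=0: run of 'F' x 5 -> '5F'
  i=5: run of 'E' x 11 -> '11E'
  i=16: run of 'F' x 3 -> '3F'

RLE = 5F11E3F


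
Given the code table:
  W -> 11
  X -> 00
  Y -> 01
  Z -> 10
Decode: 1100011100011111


Decoding:
11 -> W
00 -> X
01 -> Y
11 -> W
00 -> X
01 -> Y
11 -> W
11 -> W


Result: WXYWXYWW


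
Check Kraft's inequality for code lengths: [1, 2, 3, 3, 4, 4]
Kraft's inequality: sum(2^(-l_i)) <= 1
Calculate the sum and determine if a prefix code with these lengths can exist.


Sum = 2^(-1) + 2^(-2) + 2^(-3) + 2^(-3) + 2^(-4) + 2^(-4)
    = 0.5 + 0.25 + 0.125 + 0.125 + 0.0625 + 0.0625
    = 18/16 = 1.125
Since 1.125 > 1, Kraft's inequality is NOT satisfied.
A prefix code with these lengths CANNOT exist.

Kraft sum = 1.125. Not satisfied.


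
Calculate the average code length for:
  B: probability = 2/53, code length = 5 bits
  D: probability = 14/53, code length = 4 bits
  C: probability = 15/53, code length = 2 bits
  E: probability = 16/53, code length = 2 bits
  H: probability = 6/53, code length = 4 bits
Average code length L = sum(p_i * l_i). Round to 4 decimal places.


Weighted contributions p_i * l_i:
  B: (2/53) * 5 = 10/53
  D: (14/53) * 4 = 56/53
  C: (15/53) * 2 = 30/53
  E: (16/53) * 2 = 32/53
  H: (6/53) * 4 = 24/53
Sum = (10 + 56 + 30 + 32 + 24)/53 = 152/53

L = 152/53 = 2.8679 bits/symbol


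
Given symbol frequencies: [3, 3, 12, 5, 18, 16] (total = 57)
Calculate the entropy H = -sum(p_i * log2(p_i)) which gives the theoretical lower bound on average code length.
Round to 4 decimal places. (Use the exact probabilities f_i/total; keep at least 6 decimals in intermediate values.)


Per-symbol terms -p_i * log2(p_i) with p_i = f_i/57:
  p = 3/57 = 0.052632: log2(p) = -4.247928, -p*log2(p) = 0.223575
  p = 3/57 = 0.052632: log2(p) = -4.247928, -p*log2(p) = 0.223575
  p = 12/57 = 0.210526: log2(p) = -2.247928, -p*log2(p) = 0.473248
  p = 5/57 = 0.087719: log2(p) = -3.510962, -p*log2(p) = 0.307979
  p = 18/57 = 0.315789: log2(p) = -1.662965, -p*log2(p) = 0.525147
  p = 16/57 = 0.280702: log2(p) = -1.832890, -p*log2(p) = 0.514495
H = 0.223575 + 0.223575 + 0.473248 + 0.307979 + 0.525147 + 0.514495 = 2.268019

H = 2.268 bits/symbol


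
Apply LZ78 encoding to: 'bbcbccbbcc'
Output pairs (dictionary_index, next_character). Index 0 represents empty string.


LZ78 encoding steps:
Dictionary: {0: ''}
Step 1: w='' (idx 0), next='b' -> output (0, 'b'), add 'b' as idx 1
Step 2: w='b' (idx 1), next='c' -> output (1, 'c'), add 'bc' as idx 2
Step 3: w='bc' (idx 2), next='c' -> output (2, 'c'), add 'bcc' as idx 3
Step 4: w='b' (idx 1), next='b' -> output (1, 'b'), add 'bb' as idx 4
Step 5: w='' (idx 0), next='c' -> output (0, 'c'), add 'c' as idx 5
Step 6: w='c' (idx 5), end of input -> output (5, '')


Encoded: [(0, 'b'), (1, 'c'), (2, 'c'), (1, 'b'), (0, 'c'), (5, '')]


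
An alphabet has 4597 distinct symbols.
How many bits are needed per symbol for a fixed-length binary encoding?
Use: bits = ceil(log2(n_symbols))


log2(4597) = 12.1665
Bracket: 2^12 = 4096 < 4597 <= 2^13 = 8192
So ceil(log2(4597)) = 13

bits = ceil(log2(4597)) = ceil(12.1665) = 13 bits


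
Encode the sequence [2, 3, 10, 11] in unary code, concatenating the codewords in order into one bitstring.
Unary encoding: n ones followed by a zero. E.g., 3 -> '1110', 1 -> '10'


Encode each number as n ones followed by a terminating 0:
  2 -> 110 (3 bits)
  3 -> 1110 (4 bits)
  10 -> 11111111110 (11 bits)
  11 -> 111111111110 (12 bits)
Total length = 3 + 4 + 11 + 12 = 30 bits.

Unary([2, 3, 10, 11]) = 110111011111111110111111111110 (30 bits)


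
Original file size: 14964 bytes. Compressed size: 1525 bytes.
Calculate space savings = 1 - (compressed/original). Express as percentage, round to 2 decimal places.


ratio = compressed/original = 1525/14964 = 0.101911
savings = 1 - ratio = 1 - 0.101911 = 0.898089
as a percentage: 0.898089 * 100 = 89.81%

Space savings = 1 - 1525/14964 = 89.81%


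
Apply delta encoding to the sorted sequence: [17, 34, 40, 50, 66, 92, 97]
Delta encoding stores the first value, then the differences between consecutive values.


First value: 17
Deltas:
  34 - 17 = 17
  40 - 34 = 6
  50 - 40 = 10
  66 - 50 = 16
  92 - 66 = 26
  97 - 92 = 5


Delta encoded: [17, 17, 6, 10, 16, 26, 5]


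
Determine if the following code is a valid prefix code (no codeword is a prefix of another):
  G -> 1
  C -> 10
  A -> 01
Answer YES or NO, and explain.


Checking each pair (does one codeword prefix another?):
  G='1' vs C='10': prefix -- VIOLATION

NO -- this is NOT a valid prefix code. G (1) is a prefix of C (10).


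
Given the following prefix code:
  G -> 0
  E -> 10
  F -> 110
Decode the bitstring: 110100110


Decoding step by step:
Bits 110 -> F
Bits 10 -> E
Bits 0 -> G
Bits 110 -> F


Decoded message: FEGF


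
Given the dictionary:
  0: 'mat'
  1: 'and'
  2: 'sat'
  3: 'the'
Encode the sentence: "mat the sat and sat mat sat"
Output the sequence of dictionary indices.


Look up each word in the dictionary:
  'mat' -> 0
  'the' -> 3
  'sat' -> 2
  'and' -> 1
  'sat' -> 2
  'mat' -> 0
  'sat' -> 2

Encoded: [0, 3, 2, 1, 2, 0, 2]


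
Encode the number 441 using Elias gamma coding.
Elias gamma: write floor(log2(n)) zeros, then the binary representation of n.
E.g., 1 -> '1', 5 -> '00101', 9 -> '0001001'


num_bits = floor(log2(441)) + 1 = 9
leading_zeros = num_bits - 1 = 8
binary(441) = 110111001

Elias gamma(441) = '00000000' + '110111001' = 00000000110111001 (17 bits)


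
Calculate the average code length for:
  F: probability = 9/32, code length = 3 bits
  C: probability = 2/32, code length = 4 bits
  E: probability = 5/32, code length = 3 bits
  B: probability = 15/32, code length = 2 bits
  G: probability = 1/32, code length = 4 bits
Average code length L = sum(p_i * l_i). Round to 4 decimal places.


Weighted contributions p_i * l_i:
  F: (9/32) * 3 = 27/32
  C: (2/32) * 4 = 8/32
  E: (5/32) * 3 = 15/32
  B: (15/32) * 2 = 30/32
  G: (1/32) * 4 = 4/32
Sum = (27 + 8 + 15 + 30 + 4)/32 = 84/32

L = 84/32 = 2.6250 bits/symbol


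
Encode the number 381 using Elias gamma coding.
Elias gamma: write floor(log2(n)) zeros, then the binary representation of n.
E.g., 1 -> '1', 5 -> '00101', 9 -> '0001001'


num_bits = floor(log2(381)) + 1 = 9
leading_zeros = num_bits - 1 = 8
binary(381) = 101111101

Elias gamma(381) = '00000000' + '101111101' = 00000000101111101 (17 bits)


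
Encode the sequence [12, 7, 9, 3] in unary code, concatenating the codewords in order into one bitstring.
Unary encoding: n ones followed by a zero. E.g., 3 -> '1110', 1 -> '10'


Encode each number as n ones followed by a terminating 0:
  12 -> 1111111111110 (13 bits)
  7 -> 11111110 (8 bits)
  9 -> 1111111110 (10 bits)
  3 -> 1110 (4 bits)
Total length = 13 + 8 + 10 + 4 = 35 bits.

Unary([12, 7, 9, 3]) = 11111111111101111111011111111101110 (35 bits)


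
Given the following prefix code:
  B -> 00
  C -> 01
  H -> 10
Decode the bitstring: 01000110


Decoding step by step:
Bits 01 -> C
Bits 00 -> B
Bits 01 -> C
Bits 10 -> H


Decoded message: CBCH


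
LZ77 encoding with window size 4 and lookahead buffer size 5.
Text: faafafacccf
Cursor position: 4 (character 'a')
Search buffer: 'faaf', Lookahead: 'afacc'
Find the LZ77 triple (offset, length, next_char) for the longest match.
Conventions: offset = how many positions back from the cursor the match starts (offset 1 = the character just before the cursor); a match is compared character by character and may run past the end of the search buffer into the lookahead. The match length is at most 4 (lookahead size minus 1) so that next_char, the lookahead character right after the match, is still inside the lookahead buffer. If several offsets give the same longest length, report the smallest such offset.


Try each offset into the search buffer:
  offset=1 (pos 3, char 'f'): match length 0
  offset=2 (pos 2, char 'a'): match length 3
  offset=3 (pos 1, char 'a'): match length 1
  offset=4 (pos 0, char 'f'): match length 0
Longest match has length 3 at offset 2.
next_char = character at position 4 + 3 = 7 -> 'c'

Best match: offset=2, length=3 (matching 'afa' starting at position 2)
LZ77 triple: (2, 3, 'c')


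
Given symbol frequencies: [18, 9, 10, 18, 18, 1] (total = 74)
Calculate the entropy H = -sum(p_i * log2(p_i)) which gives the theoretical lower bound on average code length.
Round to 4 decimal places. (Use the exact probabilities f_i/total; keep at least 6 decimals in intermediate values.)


Per-symbol terms -p_i * log2(p_i) with p_i = f_i/74:
  p = 18/74 = 0.243243: log2(p) = -2.039528, -p*log2(p) = 0.496101
  p = 9/74 = 0.121622: log2(p) = -3.039528, -p*log2(p) = 0.369672
  p = 10/74 = 0.135135: log2(p) = -2.887525, -p*log2(p) = 0.390206
  p = 18/74 = 0.243243: log2(p) = -2.039528, -p*log2(p) = 0.496101
  p = 18/74 = 0.243243: log2(p) = -2.039528, -p*log2(p) = 0.496101
  p = 1/74 = 0.013514: log2(p) = -6.209453, -p*log2(p) = 0.083912
H = 0.496101 + 0.369672 + 0.390206 + 0.496101 + 0.496101 + 0.083912 = 2.332093

H = 2.3321 bits/symbol


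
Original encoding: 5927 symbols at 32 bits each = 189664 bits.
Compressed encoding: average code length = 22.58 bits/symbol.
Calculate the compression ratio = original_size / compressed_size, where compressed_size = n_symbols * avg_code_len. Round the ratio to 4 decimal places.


original_size = n_symbols * orig_bits = 5927 * 32 = 189664 bits
compressed_size = n_symbols * avg_code_len = 5927 * 22.58 = 133831.66 bits
ratio = original_size / compressed_size = 189664 / 133831.66 = 1.4172

Compression ratio = 1.4172


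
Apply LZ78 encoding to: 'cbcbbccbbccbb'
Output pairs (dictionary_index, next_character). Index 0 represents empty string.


LZ78 encoding steps:
Dictionary: {0: ''}
Step 1: w='' (idx 0), next='c' -> output (0, 'c'), add 'c' as idx 1
Step 2: w='' (idx 0), next='b' -> output (0, 'b'), add 'b' as idx 2
Step 3: w='c' (idx 1), next='b' -> output (1, 'b'), add 'cb' as idx 3
Step 4: w='b' (idx 2), next='c' -> output (2, 'c'), add 'bc' as idx 4
Step 5: w='cb' (idx 3), next='b' -> output (3, 'b'), add 'cbb' as idx 5
Step 6: w='c' (idx 1), next='c' -> output (1, 'c'), add 'cc' as idx 6
Step 7: w='b' (idx 2), next='b' -> output (2, 'b'), add 'bb' as idx 7


Encoded: [(0, 'c'), (0, 'b'), (1, 'b'), (2, 'c'), (3, 'b'), (1, 'c'), (2, 'b')]


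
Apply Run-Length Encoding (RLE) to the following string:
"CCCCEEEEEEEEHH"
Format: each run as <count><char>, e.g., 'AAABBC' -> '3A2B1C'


Scanning runs left to right:
  i=0: run of 'C' x 4 -> '4C'
  i=4: run of 'E' x 8 -> '8E'
  i=12: run of 'H' x 2 -> '2H'

RLE = 4C8E2H


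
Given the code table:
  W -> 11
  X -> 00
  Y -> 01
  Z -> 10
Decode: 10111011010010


Decoding:
10 -> Z
11 -> W
10 -> Z
11 -> W
01 -> Y
00 -> X
10 -> Z


Result: ZWZWYXZ


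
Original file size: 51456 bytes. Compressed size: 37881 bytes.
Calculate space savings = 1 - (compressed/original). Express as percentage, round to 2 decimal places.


ratio = compressed/original = 37881/51456 = 0.736182
savings = 1 - ratio = 1 - 0.736182 = 0.263818
as a percentage: 0.263818 * 100 = 26.38%

Space savings = 1 - 37881/51456 = 26.38%


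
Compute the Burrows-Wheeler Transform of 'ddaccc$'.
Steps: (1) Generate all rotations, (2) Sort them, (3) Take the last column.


Rotations (sorted):
  0: $ddaccc -> last char: c
  1: accc$dd -> last char: d
  2: c$ddacc -> last char: c
  3: cc$ddac -> last char: c
  4: ccc$dda -> last char: a
  5: daccc$d -> last char: d
  6: ddaccc$ -> last char: $


BWT = cdccad$


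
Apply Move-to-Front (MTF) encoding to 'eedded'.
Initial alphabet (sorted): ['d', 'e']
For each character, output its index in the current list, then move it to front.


MTF encoding:
'e': index 1 in ['d', 'e'] -> ['e', 'd']
'e': index 0 in ['e', 'd'] -> ['e', 'd']
'd': index 1 in ['e', 'd'] -> ['d', 'e']
'd': index 0 in ['d', 'e'] -> ['d', 'e']
'e': index 1 in ['d', 'e'] -> ['e', 'd']
'd': index 1 in ['e', 'd'] -> ['d', 'e']


Output: [1, 0, 1, 0, 1, 1]


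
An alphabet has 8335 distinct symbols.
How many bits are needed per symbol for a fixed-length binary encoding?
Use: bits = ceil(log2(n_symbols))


log2(8335) = 13.025
Bracket: 2^13 = 8192 < 8335 <= 2^14 = 16384
So ceil(log2(8335)) = 14

bits = ceil(log2(8335)) = ceil(13.025) = 14 bits


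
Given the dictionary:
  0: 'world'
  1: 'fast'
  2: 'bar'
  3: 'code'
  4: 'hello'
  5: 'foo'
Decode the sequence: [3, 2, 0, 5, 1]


Look up each index in the dictionary:
  3 -> 'code'
  2 -> 'bar'
  0 -> 'world'
  5 -> 'foo'
  1 -> 'fast'

Decoded: "code bar world foo fast"


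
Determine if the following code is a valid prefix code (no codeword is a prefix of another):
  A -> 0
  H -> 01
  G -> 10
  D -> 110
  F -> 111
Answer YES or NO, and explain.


Checking each pair (does one codeword prefix another?):
  A='0' vs H='01': prefix -- VIOLATION

NO -- this is NOT a valid prefix code. A (0) is a prefix of H (01).


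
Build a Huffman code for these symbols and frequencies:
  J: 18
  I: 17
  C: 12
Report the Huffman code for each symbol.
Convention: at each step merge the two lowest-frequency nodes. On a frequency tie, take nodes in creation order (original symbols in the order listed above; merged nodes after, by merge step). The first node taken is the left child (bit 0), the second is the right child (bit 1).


Huffman tree construction:
Step 1: Merge C(12) + I(17) = 29
Step 2: Merge J(18) + (C+I)(29) = 47
Read each symbol's code off the tree from the root (left child = 0, right child = 1).

Codes:
  J: 0 (length 1)
  I: 11 (length 2)
  C: 10 (length 2)
Average code length: 76/47 = 1.6170 bits/symbol


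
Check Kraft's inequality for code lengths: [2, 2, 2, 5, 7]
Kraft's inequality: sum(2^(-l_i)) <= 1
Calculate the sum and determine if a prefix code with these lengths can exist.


Sum = 2^(-2) + 2^(-2) + 2^(-2) + 2^(-5) + 2^(-7)
    = 0.25 + 0.25 + 0.25 + 0.03125 + 0.0078125
    = 101/128 = 0.7890625
Since 0.7890625 <= 1, Kraft's inequality IS satisfied.
A prefix code with these lengths CAN exist.

Kraft sum = 0.7890625. Satisfied.


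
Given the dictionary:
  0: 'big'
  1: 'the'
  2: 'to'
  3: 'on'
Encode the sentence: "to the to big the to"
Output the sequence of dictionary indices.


Look up each word in the dictionary:
  'to' -> 2
  'the' -> 1
  'to' -> 2
  'big' -> 0
  'the' -> 1
  'to' -> 2

Encoded: [2, 1, 2, 0, 1, 2]


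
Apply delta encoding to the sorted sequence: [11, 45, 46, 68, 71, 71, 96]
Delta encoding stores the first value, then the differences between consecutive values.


First value: 11
Deltas:
  45 - 11 = 34
  46 - 45 = 1
  68 - 46 = 22
  71 - 68 = 3
  71 - 71 = 0
  96 - 71 = 25


Delta encoded: [11, 34, 1, 22, 3, 0, 25]


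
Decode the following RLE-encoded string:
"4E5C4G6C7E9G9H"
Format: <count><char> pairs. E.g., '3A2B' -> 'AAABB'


Expanding each <count><char> pair:
  4E -> 'EEEE'
  5C -> 'CCCCC'
  4G -> 'GGGG'
  6C -> 'CCCCCC'
  7E -> 'EEEEEEE'
  9G -> 'GGGGGGGGG'
  9H -> 'HHHHHHHHH'

Decoded = EEEECCCCCGGGGCCCCCCEEEEEEEGGGGGGGGGHHHHHHHHH


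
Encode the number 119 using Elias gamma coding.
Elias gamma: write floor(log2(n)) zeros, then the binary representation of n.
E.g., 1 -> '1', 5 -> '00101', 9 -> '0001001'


num_bits = floor(log2(119)) + 1 = 7
leading_zeros = num_bits - 1 = 6
binary(119) = 1110111

Elias gamma(119) = '000000' + '1110111' = 0000001110111 (13 bits)


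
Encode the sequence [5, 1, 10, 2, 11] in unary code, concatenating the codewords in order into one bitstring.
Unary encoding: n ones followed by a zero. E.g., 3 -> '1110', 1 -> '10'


Encode each number as n ones followed by a terminating 0:
  5 -> 111110 (6 bits)
  1 -> 10 (2 bits)
  10 -> 11111111110 (11 bits)
  2 -> 110 (3 bits)
  11 -> 111111111110 (12 bits)
Total length = 6 + 2 + 11 + 3 + 12 = 34 bits.

Unary([5, 1, 10, 2, 11]) = 1111101011111111110110111111111110 (34 bits)


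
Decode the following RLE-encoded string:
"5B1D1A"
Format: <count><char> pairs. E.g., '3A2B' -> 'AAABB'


Expanding each <count><char> pair:
  5B -> 'BBBBB'
  1D -> 'D'
  1A -> 'A'

Decoded = BBBBBDA


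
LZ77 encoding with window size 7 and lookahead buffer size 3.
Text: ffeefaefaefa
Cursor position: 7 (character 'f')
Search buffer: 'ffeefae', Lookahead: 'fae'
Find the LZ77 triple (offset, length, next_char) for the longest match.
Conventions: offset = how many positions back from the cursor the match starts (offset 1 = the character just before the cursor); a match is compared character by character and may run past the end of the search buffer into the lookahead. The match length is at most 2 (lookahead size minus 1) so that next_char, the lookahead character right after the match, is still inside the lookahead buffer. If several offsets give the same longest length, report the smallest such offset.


Try each offset into the search buffer:
  offset=1 (pos 6, char 'e'): match length 0
  offset=2 (pos 5, char 'a'): match length 0
  offset=3 (pos 4, char 'f'): match length 2
  offset=4 (pos 3, char 'e'): match length 0
  offset=5 (pos 2, char 'e'): match length 0
  offset=6 (pos 1, char 'f'): match length 1
  offset=7 (pos 0, char 'f'): match length 1
Longest match has length 2 at offset 3.
next_char = character at position 7 + 2 = 9 -> 'e'

Best match: offset=3, length=2 (matching 'fa' starting at position 4)
LZ77 triple: (3, 2, 'e')


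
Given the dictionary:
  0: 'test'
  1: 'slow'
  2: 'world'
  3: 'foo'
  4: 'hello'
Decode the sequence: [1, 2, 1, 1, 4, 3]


Look up each index in the dictionary:
  1 -> 'slow'
  2 -> 'world'
  1 -> 'slow'
  1 -> 'slow'
  4 -> 'hello'
  3 -> 'foo'

Decoded: "slow world slow slow hello foo"


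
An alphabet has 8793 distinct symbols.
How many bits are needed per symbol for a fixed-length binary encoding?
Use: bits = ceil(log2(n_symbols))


log2(8793) = 13.1021
Bracket: 2^13 = 8192 < 8793 <= 2^14 = 16384
So ceil(log2(8793)) = 14

bits = ceil(log2(8793)) = ceil(13.1021) = 14 bits


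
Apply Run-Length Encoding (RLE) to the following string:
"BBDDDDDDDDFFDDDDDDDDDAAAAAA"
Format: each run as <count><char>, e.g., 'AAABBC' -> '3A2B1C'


Scanning runs left to right:
  i=0: run of 'B' x 2 -> '2B'
  i=2: run of 'D' x 8 -> '8D'
  i=10: run of 'F' x 2 -> '2F'
  i=12: run of 'D' x 9 -> '9D'
  i=21: run of 'A' x 6 -> '6A'

RLE = 2B8D2F9D6A


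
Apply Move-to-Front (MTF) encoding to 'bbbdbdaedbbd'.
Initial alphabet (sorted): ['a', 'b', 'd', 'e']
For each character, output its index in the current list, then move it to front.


MTF encoding:
'b': index 1 in ['a', 'b', 'd', 'e'] -> ['b', 'a', 'd', 'e']
'b': index 0 in ['b', 'a', 'd', 'e'] -> ['b', 'a', 'd', 'e']
'b': index 0 in ['b', 'a', 'd', 'e'] -> ['b', 'a', 'd', 'e']
'd': index 2 in ['b', 'a', 'd', 'e'] -> ['d', 'b', 'a', 'e']
'b': index 1 in ['d', 'b', 'a', 'e'] -> ['b', 'd', 'a', 'e']
'd': index 1 in ['b', 'd', 'a', 'e'] -> ['d', 'b', 'a', 'e']
'a': index 2 in ['d', 'b', 'a', 'e'] -> ['a', 'd', 'b', 'e']
'e': index 3 in ['a', 'd', 'b', 'e'] -> ['e', 'a', 'd', 'b']
'd': index 2 in ['e', 'a', 'd', 'b'] -> ['d', 'e', 'a', 'b']
'b': index 3 in ['d', 'e', 'a', 'b'] -> ['b', 'd', 'e', 'a']
'b': index 0 in ['b', 'd', 'e', 'a'] -> ['b', 'd', 'e', 'a']
'd': index 1 in ['b', 'd', 'e', 'a'] -> ['d', 'b', 'e', 'a']


Output: [1, 0, 0, 2, 1, 1, 2, 3, 2, 3, 0, 1]


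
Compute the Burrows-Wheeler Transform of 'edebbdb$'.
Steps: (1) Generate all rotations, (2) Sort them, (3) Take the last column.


Rotations (sorted):
  0: $edebbdb -> last char: b
  1: b$edebbd -> last char: d
  2: bbdb$ede -> last char: e
  3: bdb$edeb -> last char: b
  4: db$edebb -> last char: b
  5: debbdb$e -> last char: e
  6: ebbdb$ed -> last char: d
  7: edebbdb$ -> last char: $


BWT = bdebbed$


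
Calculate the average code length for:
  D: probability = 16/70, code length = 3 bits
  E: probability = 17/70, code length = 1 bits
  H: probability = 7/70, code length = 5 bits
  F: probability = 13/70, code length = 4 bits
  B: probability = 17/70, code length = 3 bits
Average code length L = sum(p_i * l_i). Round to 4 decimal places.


Weighted contributions p_i * l_i:
  D: (16/70) * 3 = 48/70
  E: (17/70) * 1 = 17/70
  H: (7/70) * 5 = 35/70
  F: (13/70) * 4 = 52/70
  B: (17/70) * 3 = 51/70
Sum = (48 + 17 + 35 + 52 + 51)/70 = 203/70

L = 203/70 = 2.9000 bits/symbol


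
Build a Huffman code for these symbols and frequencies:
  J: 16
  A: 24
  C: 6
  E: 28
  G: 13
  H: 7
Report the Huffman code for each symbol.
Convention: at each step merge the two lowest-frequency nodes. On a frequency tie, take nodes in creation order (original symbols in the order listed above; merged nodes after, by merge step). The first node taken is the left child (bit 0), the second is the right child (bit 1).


Huffman tree construction:
Step 1: Merge C(6) + H(7) = 13
Step 2: Merge G(13) + (C+H)(13) = 26
Step 3: Merge J(16) + A(24) = 40
Step 4: Merge (G+(C+H))(26) + E(28) = 54
Step 5: Merge (J+A)(40) + ((G+(C+H))+E)(54) = 94
Read each symbol's code off the tree from the root (left child = 0, right child = 1).

Codes:
  J: 00 (length 2)
  A: 01 (length 2)
  C: 1010 (length 4)
  E: 11 (length 2)
  G: 100 (length 3)
  H: 1011 (length 4)
Average code length: 227/94 = 2.4149 bits/symbol


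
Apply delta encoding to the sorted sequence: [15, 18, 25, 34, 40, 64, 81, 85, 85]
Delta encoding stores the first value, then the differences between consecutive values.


First value: 15
Deltas:
  18 - 15 = 3
  25 - 18 = 7
  34 - 25 = 9
  40 - 34 = 6
  64 - 40 = 24
  81 - 64 = 17
  85 - 81 = 4
  85 - 85 = 0


Delta encoded: [15, 3, 7, 9, 6, 24, 17, 4, 0]


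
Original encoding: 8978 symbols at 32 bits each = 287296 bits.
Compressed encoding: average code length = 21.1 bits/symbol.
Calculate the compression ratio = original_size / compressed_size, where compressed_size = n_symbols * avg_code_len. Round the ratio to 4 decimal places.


original_size = n_symbols * orig_bits = 8978 * 32 = 287296 bits
compressed_size = n_symbols * avg_code_len = 8978 * 21.1 = 189435.8 bits
ratio = original_size / compressed_size = 287296 / 189435.8 = 1.5166

Compression ratio = 1.5166


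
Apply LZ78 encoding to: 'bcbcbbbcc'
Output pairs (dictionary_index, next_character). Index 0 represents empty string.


LZ78 encoding steps:
Dictionary: {0: ''}
Step 1: w='' (idx 0), next='b' -> output (0, 'b'), add 'b' as idx 1
Step 2: w='' (idx 0), next='c' -> output (0, 'c'), add 'c' as idx 2
Step 3: w='b' (idx 1), next='c' -> output (1, 'c'), add 'bc' as idx 3
Step 4: w='b' (idx 1), next='b' -> output (1, 'b'), add 'bb' as idx 4
Step 5: w='bc' (idx 3), next='c' -> output (3, 'c'), add 'bcc' as idx 5


Encoded: [(0, 'b'), (0, 'c'), (1, 'c'), (1, 'b'), (3, 'c')]


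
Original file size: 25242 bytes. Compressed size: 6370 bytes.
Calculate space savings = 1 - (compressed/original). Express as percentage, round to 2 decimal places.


ratio = compressed/original = 6370/25242 = 0.252357
savings = 1 - ratio = 1 - 0.252357 = 0.747643
as a percentage: 0.747643 * 100 = 74.76%

Space savings = 1 - 6370/25242 = 74.76%


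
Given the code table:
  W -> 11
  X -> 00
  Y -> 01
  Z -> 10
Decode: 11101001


Decoding:
11 -> W
10 -> Z
10 -> Z
01 -> Y


Result: WZZY


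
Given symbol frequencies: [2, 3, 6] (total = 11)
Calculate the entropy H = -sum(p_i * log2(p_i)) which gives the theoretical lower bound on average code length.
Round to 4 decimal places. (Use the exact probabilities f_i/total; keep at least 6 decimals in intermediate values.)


Per-symbol terms -p_i * log2(p_i) with p_i = f_i/11:
  p = 2/11 = 0.181818: log2(p) = -2.459432, -p*log2(p) = 0.447169
  p = 3/11 = 0.272727: log2(p) = -1.874469, -p*log2(p) = 0.511219
  p = 6/11 = 0.545455: log2(p) = -0.874469, -p*log2(p) = 0.476983
H = 0.447169 + 0.511219 + 0.476983 = 1.435371

H = 1.4354 bits/symbol


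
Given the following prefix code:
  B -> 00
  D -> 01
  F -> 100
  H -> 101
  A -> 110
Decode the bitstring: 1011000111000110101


Decoding step by step:
Bits 101 -> H
Bits 100 -> F
Bits 01 -> D
Bits 110 -> A
Bits 00 -> B
Bits 110 -> A
Bits 101 -> H


Decoded message: HFDABAH


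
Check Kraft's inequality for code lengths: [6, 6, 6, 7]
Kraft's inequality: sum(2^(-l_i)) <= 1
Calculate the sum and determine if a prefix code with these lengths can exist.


Sum = 2^(-6) + 2^(-6) + 2^(-6) + 2^(-7)
    = 0.015625 + 0.015625 + 0.015625 + 0.0078125
    = 7/128 = 0.0546875
Since 0.0546875 <= 1, Kraft's inequality IS satisfied.
A prefix code with these lengths CAN exist.

Kraft sum = 0.0546875. Satisfied.


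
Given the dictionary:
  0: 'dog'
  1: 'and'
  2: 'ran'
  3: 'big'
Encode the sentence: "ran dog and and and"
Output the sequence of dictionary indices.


Look up each word in the dictionary:
  'ran' -> 2
  'dog' -> 0
  'and' -> 1
  'and' -> 1
  'and' -> 1

Encoded: [2, 0, 1, 1, 1]


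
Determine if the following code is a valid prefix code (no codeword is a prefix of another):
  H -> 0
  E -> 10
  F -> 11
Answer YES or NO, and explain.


Checking each pair (does one codeword prefix another?):
  H='0' vs E='10': no prefix
  H='0' vs F='11': no prefix
  E='10' vs H='0': no prefix
  E='10' vs F='11': no prefix
  F='11' vs H='0': no prefix
  F='11' vs E='10': no prefix
No violation found over all pairs.

YES -- this is a valid prefix code. No codeword is a prefix of any other codeword.


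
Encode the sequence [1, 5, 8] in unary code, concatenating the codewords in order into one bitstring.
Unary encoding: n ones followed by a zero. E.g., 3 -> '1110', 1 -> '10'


Encode each number as n ones followed by a terminating 0:
  1 -> 10 (2 bits)
  5 -> 111110 (6 bits)
  8 -> 111111110 (9 bits)
Total length = 2 + 6 + 9 = 17 bits.

Unary([1, 5, 8]) = 10111110111111110 (17 bits)


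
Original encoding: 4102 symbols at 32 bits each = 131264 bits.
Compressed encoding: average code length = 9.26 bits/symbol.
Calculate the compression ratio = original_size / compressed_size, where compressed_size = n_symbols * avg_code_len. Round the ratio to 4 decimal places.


original_size = n_symbols * orig_bits = 4102 * 32 = 131264 bits
compressed_size = n_symbols * avg_code_len = 4102 * 9.26 = 37984.52 bits
ratio = original_size / compressed_size = 131264 / 37984.52 = 3.4557

Compression ratio = 3.4557


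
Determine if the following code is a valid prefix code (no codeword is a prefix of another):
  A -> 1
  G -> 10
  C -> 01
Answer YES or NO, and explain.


Checking each pair (does one codeword prefix another?):
  A='1' vs G='10': prefix -- VIOLATION

NO -- this is NOT a valid prefix code. A (1) is a prefix of G (10).


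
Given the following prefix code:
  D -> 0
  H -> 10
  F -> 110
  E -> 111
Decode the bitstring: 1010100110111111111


Decoding step by step:
Bits 10 -> H
Bits 10 -> H
Bits 10 -> H
Bits 0 -> D
Bits 110 -> F
Bits 111 -> E
Bits 111 -> E
Bits 111 -> E


Decoded message: HHHDFEEE


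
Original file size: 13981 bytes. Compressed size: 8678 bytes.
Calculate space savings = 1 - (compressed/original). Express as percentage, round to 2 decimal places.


ratio = compressed/original = 8678/13981 = 0.6207
savings = 1 - ratio = 1 - 0.6207 = 0.3793
as a percentage: 0.3793 * 100 = 37.93%

Space savings = 1 - 8678/13981 = 37.93%


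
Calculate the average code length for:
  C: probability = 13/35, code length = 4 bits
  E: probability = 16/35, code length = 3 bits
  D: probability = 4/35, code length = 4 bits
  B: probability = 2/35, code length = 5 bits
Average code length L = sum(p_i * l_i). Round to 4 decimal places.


Weighted contributions p_i * l_i:
  C: (13/35) * 4 = 52/35
  E: (16/35) * 3 = 48/35
  D: (4/35) * 4 = 16/35
  B: (2/35) * 5 = 10/35
Sum = (52 + 48 + 16 + 10)/35 = 126/35

L = 126/35 = 3.6000 bits/symbol


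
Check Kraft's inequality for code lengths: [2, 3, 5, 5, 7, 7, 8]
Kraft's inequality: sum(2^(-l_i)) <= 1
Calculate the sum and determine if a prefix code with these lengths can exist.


Sum = 2^(-2) + 2^(-3) + 2^(-5) + 2^(-5) + 2^(-7) + 2^(-7) + 2^(-8)
    = 0.25 + 0.125 + 0.03125 + 0.03125 + 0.0078125 + 0.0078125 + 0.00390625
    = 117/256 = 0.45703125
Since 0.45703125 <= 1, Kraft's inequality IS satisfied.
A prefix code with these lengths CAN exist.

Kraft sum = 0.45703125. Satisfied.


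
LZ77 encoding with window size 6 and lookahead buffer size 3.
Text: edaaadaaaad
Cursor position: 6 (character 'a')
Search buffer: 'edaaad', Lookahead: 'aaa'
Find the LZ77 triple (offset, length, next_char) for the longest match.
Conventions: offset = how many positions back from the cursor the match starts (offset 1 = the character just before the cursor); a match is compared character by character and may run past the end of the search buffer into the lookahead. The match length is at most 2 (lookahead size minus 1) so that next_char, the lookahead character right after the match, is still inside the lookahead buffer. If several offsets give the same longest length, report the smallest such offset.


Try each offset into the search buffer:
  offset=1 (pos 5, char 'd'): match length 0
  offset=2 (pos 4, char 'a'): match length 1
  offset=3 (pos 3, char 'a'): match length 2
  offset=4 (pos 2, char 'a'): match length 2
  offset=5 (pos 1, char 'd'): match length 0
  offset=6 (pos 0, char 'e'): match length 0
Longest match has length 2, found at offsets 3, 4; take the smallest, offset 3.
next_char = character at position 6 + 2 = 8 -> 'a'

Best match: offset=3, length=2 (matching 'aa' starting at position 3)
LZ77 triple: (3, 2, 'a')


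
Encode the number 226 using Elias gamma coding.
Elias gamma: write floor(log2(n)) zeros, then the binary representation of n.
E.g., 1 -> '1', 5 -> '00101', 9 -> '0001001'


num_bits = floor(log2(226)) + 1 = 8
leading_zeros = num_bits - 1 = 7
binary(226) = 11100010

Elias gamma(226) = '0000000' + '11100010' = 000000011100010 (15 bits)


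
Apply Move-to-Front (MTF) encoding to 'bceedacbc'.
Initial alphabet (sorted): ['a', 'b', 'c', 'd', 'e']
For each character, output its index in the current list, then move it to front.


MTF encoding:
'b': index 1 in ['a', 'b', 'c', 'd', 'e'] -> ['b', 'a', 'c', 'd', 'e']
'c': index 2 in ['b', 'a', 'c', 'd', 'e'] -> ['c', 'b', 'a', 'd', 'e']
'e': index 4 in ['c', 'b', 'a', 'd', 'e'] -> ['e', 'c', 'b', 'a', 'd']
'e': index 0 in ['e', 'c', 'b', 'a', 'd'] -> ['e', 'c', 'b', 'a', 'd']
'd': index 4 in ['e', 'c', 'b', 'a', 'd'] -> ['d', 'e', 'c', 'b', 'a']
'a': index 4 in ['d', 'e', 'c', 'b', 'a'] -> ['a', 'd', 'e', 'c', 'b']
'c': index 3 in ['a', 'd', 'e', 'c', 'b'] -> ['c', 'a', 'd', 'e', 'b']
'b': index 4 in ['c', 'a', 'd', 'e', 'b'] -> ['b', 'c', 'a', 'd', 'e']
'c': index 1 in ['b', 'c', 'a', 'd', 'e'] -> ['c', 'b', 'a', 'd', 'e']


Output: [1, 2, 4, 0, 4, 4, 3, 4, 1]


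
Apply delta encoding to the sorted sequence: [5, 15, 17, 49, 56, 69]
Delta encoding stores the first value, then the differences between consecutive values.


First value: 5
Deltas:
  15 - 5 = 10
  17 - 15 = 2
  49 - 17 = 32
  56 - 49 = 7
  69 - 56 = 13


Delta encoded: [5, 10, 2, 32, 7, 13]


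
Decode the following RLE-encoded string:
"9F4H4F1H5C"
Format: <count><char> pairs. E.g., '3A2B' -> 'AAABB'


Expanding each <count><char> pair:
  9F -> 'FFFFFFFFF'
  4H -> 'HHHH'
  4F -> 'FFFF'
  1H -> 'H'
  5C -> 'CCCCC'

Decoded = FFFFFFFFFHHHHFFFFHCCCCC


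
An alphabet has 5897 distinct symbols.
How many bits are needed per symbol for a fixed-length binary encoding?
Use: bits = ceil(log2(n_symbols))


log2(5897) = 12.5258
Bracket: 2^12 = 4096 < 5897 <= 2^13 = 8192
So ceil(log2(5897)) = 13

bits = ceil(log2(5897)) = ceil(12.5258) = 13 bits


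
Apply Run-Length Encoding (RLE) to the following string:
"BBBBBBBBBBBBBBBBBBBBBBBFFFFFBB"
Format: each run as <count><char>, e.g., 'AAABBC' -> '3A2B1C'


Scanning runs left to right:
  i=0: run of 'B' x 23 -> '23B'
  i=23: run of 'F' x 5 -> '5F'
  i=28: run of 'B' x 2 -> '2B'

RLE = 23B5F2B


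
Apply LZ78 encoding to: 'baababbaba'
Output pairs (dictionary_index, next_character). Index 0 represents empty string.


LZ78 encoding steps:
Dictionary: {0: ''}
Step 1: w='' (idx 0), next='b' -> output (0, 'b'), add 'b' as idx 1
Step 2: w='' (idx 0), next='a' -> output (0, 'a'), add 'a' as idx 2
Step 3: w='a' (idx 2), next='b' -> output (2, 'b'), add 'ab' as idx 3
Step 4: w='ab' (idx 3), next='b' -> output (3, 'b'), add 'abb' as idx 4
Step 5: w='ab' (idx 3), next='a' -> output (3, 'a'), add 'aba' as idx 5


Encoded: [(0, 'b'), (0, 'a'), (2, 'b'), (3, 'b'), (3, 'a')]


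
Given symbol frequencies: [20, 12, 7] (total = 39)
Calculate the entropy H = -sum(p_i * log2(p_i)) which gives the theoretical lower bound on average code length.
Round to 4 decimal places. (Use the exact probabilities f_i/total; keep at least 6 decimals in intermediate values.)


Per-symbol terms -p_i * log2(p_i) with p_i = f_i/39:
  p = 20/39 = 0.512821: log2(p) = -0.963474, -p*log2(p) = 0.494089
  p = 12/39 = 0.307692: log2(p) = -1.700440, -p*log2(p) = 0.523212
  p = 7/39 = 0.179487: log2(p) = -2.478047, -p*log2(p) = 0.444778
H = 0.494089 + 0.523212 + 0.444778 = 1.462079

H = 1.4621 bits/symbol


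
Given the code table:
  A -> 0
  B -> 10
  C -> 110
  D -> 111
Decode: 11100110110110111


Decoding:
111 -> D
0 -> A
0 -> A
110 -> C
110 -> C
110 -> C
111 -> D


Result: DAACCCD


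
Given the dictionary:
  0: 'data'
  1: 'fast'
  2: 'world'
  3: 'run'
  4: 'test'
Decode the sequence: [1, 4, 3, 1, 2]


Look up each index in the dictionary:
  1 -> 'fast'
  4 -> 'test'
  3 -> 'run'
  1 -> 'fast'
  2 -> 'world'

Decoded: "fast test run fast world"


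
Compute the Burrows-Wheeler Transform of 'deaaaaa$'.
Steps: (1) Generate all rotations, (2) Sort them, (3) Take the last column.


Rotations (sorted):
  0: $deaaaaa -> last char: a
  1: a$deaaaa -> last char: a
  2: aa$deaaa -> last char: a
  3: aaa$deaa -> last char: a
  4: aaaa$dea -> last char: a
  5: aaaaa$de -> last char: e
  6: deaaaaa$ -> last char: $
  7: eaaaaa$d -> last char: d


BWT = aaaaae$d


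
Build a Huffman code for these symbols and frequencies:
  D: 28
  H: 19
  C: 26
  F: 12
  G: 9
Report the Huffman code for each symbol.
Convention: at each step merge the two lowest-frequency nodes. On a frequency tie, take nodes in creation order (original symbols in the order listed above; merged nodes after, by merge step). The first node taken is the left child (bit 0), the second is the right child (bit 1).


Huffman tree construction:
Step 1: Merge G(9) + F(12) = 21
Step 2: Merge H(19) + (G+F)(21) = 40
Step 3: Merge C(26) + D(28) = 54
Step 4: Merge (H+(G+F))(40) + (C+D)(54) = 94
Read each symbol's code off the tree from the root (left child = 0, right child = 1).

Codes:
  D: 11 (length 2)
  H: 00 (length 2)
  C: 10 (length 2)
  F: 011 (length 3)
  G: 010 (length 3)
Average code length: 209/94 = 2.2234 bits/symbol


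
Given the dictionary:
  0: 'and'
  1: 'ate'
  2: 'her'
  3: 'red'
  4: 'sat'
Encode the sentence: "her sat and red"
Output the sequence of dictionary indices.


Look up each word in the dictionary:
  'her' -> 2
  'sat' -> 4
  'and' -> 0
  'red' -> 3

Encoded: [2, 4, 0, 3]


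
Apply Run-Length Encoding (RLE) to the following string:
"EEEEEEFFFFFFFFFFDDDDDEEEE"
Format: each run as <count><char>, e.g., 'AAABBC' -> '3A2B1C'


Scanning runs left to right:
  i=0: run of 'E' x 6 -> '6E'
  i=6: run of 'F' x 10 -> '10F'
  i=16: run of 'D' x 5 -> '5D'
  i=21: run of 'E' x 4 -> '4E'

RLE = 6E10F5D4E


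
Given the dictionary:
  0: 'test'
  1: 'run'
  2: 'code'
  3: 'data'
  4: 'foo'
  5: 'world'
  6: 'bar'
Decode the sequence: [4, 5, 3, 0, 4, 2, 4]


Look up each index in the dictionary:
  4 -> 'foo'
  5 -> 'world'
  3 -> 'data'
  0 -> 'test'
  4 -> 'foo'
  2 -> 'code'
  4 -> 'foo'

Decoded: "foo world data test foo code foo"


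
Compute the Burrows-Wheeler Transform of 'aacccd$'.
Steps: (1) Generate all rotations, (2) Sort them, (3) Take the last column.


Rotations (sorted):
  0: $aacccd -> last char: d
  1: aacccd$ -> last char: $
  2: acccd$a -> last char: a
  3: cccd$aa -> last char: a
  4: ccd$aac -> last char: c
  5: cd$aacc -> last char: c
  6: d$aaccc -> last char: c


BWT = d$aaccc


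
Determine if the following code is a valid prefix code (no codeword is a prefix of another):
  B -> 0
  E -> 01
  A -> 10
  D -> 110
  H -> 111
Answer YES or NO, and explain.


Checking each pair (does one codeword prefix another?):
  B='0' vs E='01': prefix -- VIOLATION

NO -- this is NOT a valid prefix code. B (0) is a prefix of E (01).


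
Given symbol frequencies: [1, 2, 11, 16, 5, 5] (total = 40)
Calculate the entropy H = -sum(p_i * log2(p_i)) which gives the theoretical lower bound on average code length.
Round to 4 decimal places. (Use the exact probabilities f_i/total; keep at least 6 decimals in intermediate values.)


Per-symbol terms -p_i * log2(p_i) with p_i = f_i/40:
  p = 1/40 = 0.025000: log2(p) = -5.321928, -p*log2(p) = 0.133048
  p = 2/40 = 0.050000: log2(p) = -4.321928, -p*log2(p) = 0.216096
  p = 11/40 = 0.275000: log2(p) = -1.862496, -p*log2(p) = 0.512187
  p = 16/40 = 0.400000: log2(p) = -1.321928, -p*log2(p) = 0.528771
  p = 5/40 = 0.125000: log2(p) = -3.000000, -p*log2(p) = 0.375000
  p = 5/40 = 0.125000: log2(p) = -3.000000, -p*log2(p) = 0.375000
H = 0.133048 + 0.216096 + 0.512187 + 0.528771 + 0.375000 + 0.375000 = 2.140102

H = 2.1401 bits/symbol


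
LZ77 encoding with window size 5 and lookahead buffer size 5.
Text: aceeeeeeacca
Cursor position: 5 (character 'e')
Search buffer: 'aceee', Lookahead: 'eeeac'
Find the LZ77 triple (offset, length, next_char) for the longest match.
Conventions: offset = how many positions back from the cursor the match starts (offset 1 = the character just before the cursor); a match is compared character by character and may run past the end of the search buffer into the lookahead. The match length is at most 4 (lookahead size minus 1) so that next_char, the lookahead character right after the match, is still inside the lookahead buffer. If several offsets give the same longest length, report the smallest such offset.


Try each offset into the search buffer:
  offset=1 (pos 4, char 'e'): match length 3
  offset=2 (pos 3, char 'e'): match length 3
  offset=3 (pos 2, char 'e'): match length 3
  offset=4 (pos 1, char 'c'): match length 0
  offset=5 (pos 0, char 'a'): match length 0
Longest match has length 3, found at offsets 1, 2, 3; take the smallest, offset 1.
next_char = character at position 5 + 3 = 8 -> 'a'

Best match: offset=1, length=3 (matching 'eee' starting at position 4)
LZ77 triple: (1, 3, 'a')
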